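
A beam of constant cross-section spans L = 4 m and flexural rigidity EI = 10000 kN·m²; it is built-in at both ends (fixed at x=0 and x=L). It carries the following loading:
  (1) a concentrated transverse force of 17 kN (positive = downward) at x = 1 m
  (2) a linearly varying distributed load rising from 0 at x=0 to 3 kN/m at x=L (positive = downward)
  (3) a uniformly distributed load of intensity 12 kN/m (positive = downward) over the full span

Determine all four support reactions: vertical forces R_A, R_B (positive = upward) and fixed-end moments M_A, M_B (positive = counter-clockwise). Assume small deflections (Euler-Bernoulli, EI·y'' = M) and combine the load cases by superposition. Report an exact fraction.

R_A = 6423/160 kN, M_A = 2173/80 kN·m, R_B = 4937/160 kN, M_B = -1727/80 kN·m

Load 1 — point force P=17 kN at a=1 m (b=L-a=3):
  R_A = Pb²(3a+b)/L³ = 17·3²·(3·1+3)/4³ = 459/32 kN
  M_A = Pab²/L² = 17·1·3²/4² = 153/16 kN·m
  R_B = Pa²(a+3b)/L³ = 17·1²·(1+3·3)/4³ = 85/32 kN
  M_B = -Pa²b/L² = -17·1²·3/4² = -51/16 kN·m
Load 2 — triangular load w₀=3 kN/m (0→w₀ over full span):
  R_A = 3w₀L/20 = 3·3·4/20 = 9/5 kN
  M_A = w₀L²/30 = 3·4²/30 = 8/5 kN·m
  R_B = 7w₀L/20 = 7·3·4/20 = 21/5 kN
  M_B = -w₀L²/20 = -3·4²/20 = -12/5 kN·m
Load 3 — uniform load w=12 kN/m over full span:
  R_A = wL/2 = 12·4/2 = 24 kN
  M_A = wL²/12 = 12·4²/12 = 16 kN·m
  R_B = wL/2 = 12·4/2 = 24 kN
  M_B = -wL²/12 = -12·4²/12 = -16 kN·m
Superposition: R_A = 6423/160 kN, M_A = 2173/80 kN·m, R_B = 4937/160 kN, M_B = -1727/80 kN·m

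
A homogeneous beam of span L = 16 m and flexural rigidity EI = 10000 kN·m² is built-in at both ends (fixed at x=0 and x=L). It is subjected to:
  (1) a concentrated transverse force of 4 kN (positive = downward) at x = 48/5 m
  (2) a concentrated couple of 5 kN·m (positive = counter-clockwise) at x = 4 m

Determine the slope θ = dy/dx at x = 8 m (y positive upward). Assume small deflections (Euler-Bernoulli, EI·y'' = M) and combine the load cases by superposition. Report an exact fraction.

θ(8) = -2673/5000000 rad

Load 1 — point force P=4 kN at a=48/5 m (b=L-a=32/5):
  θ_1 = -Pb²x(2aL-(3a+b)x)/(2L³EI)  [x≤a] = -4·(32/5)²·8·(2·(48/5)·16-(3·(48/5)+(32/5))·8)/(2·16³·10000) = -32/78125 rad
Load 2 — applied couple M₀=5 kN·m at a=4 m (b=L-a=12):
  θ_2 = (R_Ax²/2 - M_Ax - M₀(x-a))/EI  [x>a] with R_A=45/128, M_A=-15/16 = ((45/128)·8²/2 - (-15/16)·8 - 5·(8-4))/10000 = -1/8000 rad
Superposition: θ = Σ θ_i = -2673/5000000 rad ≈ -0.000535 rad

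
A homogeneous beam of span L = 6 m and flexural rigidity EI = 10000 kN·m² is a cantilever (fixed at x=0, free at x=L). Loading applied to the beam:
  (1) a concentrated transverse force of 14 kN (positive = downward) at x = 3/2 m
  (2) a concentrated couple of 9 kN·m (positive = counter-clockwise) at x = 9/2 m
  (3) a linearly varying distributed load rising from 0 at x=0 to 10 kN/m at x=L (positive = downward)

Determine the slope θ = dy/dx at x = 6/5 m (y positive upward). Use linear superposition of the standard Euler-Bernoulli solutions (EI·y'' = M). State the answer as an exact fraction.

θ(6/5) = -7929/625000 rad

Load 1 — point force P=14 kN at a=3/2 m (b=L-a=9/2):
  θ_1 = -Px(2a-x)/(2EI)  [x≤a] = -14·(6/5)·(2·(3/2)-(6/5))/(2·10000) = -189/125000 rad
Load 2 — applied couple M₀=9 kN·m at a=9/2 m (b=L-a=3/2):
  θ_2 = M₀x/EI  [x≤a] = 9·(6/5)/10000 = 27/25000 rad
Load 3 — triangular load w₀=10 kN/m (0→w₀ over full span):
  θ_3 = (w₀Lx²/4-w₀L²x/3-w₀x⁴/(24L))/EI = (10·6·(6/5)²/4-10·6²·(6/5)/3-10·(6/5)⁴/(24·6))/10000 = -7659/625000 rad
Superposition: θ = Σ θ_i = -7929/625000 rad ≈ -0.012686 rad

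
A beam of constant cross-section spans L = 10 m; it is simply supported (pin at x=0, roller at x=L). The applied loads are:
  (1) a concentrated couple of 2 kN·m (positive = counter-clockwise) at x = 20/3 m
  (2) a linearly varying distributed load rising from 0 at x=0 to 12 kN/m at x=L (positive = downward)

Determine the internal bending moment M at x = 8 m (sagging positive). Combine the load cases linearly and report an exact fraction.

Load 1 — applied couple M₀=2 kN·m at a=20/3 m (b=L-a=10/3):
  M_1 = M₀x/L - M₀  [x>a] = 2·8/10 - 2 = -2/5 kN·m
Load 2 — triangular load w₀=12 kN/m (0→w₀ over full span):
  M_2 = w₀Lx/6 - w₀x³/(6L) = 12·10·8/6 - 12·8³/(6·10) = 288/5 kN·m
Superposition: M = Σ M_i = 286/5 kN·m ≈ 57.200000 kN·m

M(8) = 286/5 kN·m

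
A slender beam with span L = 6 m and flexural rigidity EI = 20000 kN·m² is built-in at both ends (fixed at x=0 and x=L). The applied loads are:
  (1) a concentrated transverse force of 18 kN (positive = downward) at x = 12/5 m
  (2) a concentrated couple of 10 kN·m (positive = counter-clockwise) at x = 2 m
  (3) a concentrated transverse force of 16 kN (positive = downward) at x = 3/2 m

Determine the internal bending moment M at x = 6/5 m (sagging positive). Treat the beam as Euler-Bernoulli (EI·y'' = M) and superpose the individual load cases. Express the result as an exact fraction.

M(6/5) = 14293/3750 kN·m

Load 1 — point force P=18 kN at a=12/5 m (b=L-a=18/5):
  M_1 = Pb²(3a+b)x/L³ - Pab²/L²  [x≤a] = 18·(18/5)²·(3·(12/5)+(18/5))·(6/5)/6³ - 18·(12/5)·(18/5)²/6² = -972/625 kN·m
Load 2 — applied couple M₀=10 kN·m at a=2 m (b=L-a=4):
  M_2 = R_Ax - M_A  [x≤a] with R_A=20/9, M_A=0 = (20/9)·(6/5) - 0 = 8/3 kN·m
Load 3 — point force P=16 kN at a=3/2 m (b=L-a=9/2):
  M_3 = Pb²(3a+b)x/L³ - Pab²/L²  [x≤a] = 16·(9/2)²·(3·(3/2)+(9/2))·(6/5)/6³ - 16·(3/2)·(9/2)²/6² = 27/10 kN·m
Superposition: M = Σ M_i = 14293/3750 kN·m ≈ 3.811467 kN·m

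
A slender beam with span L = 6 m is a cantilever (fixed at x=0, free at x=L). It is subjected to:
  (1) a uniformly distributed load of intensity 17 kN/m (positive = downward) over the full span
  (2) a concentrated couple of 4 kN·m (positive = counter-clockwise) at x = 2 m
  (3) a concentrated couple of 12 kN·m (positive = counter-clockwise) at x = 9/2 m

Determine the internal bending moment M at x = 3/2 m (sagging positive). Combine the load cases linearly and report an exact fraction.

Load 1 — uniform load w=17 kN/m over full span:
  M_1 = -w(L-x)²/2 = -17·(6-(3/2))²/2 = -1377/8 kN·m
Load 2 — applied couple M₀=4 kN·m at a=2 m (b=L-a=4):
  M_2 = M₀  [x≤a] = 4 = 4 kN·m
Load 3 — applied couple M₀=12 kN·m at a=9/2 m (b=L-a=3/2):
  M_3 = M₀  [x≤a] = 12 = 12 kN·m
Superposition: M = Σ M_i = -1249/8 kN·m ≈ -156.125000 kN·m

M(3/2) = -1249/8 kN·m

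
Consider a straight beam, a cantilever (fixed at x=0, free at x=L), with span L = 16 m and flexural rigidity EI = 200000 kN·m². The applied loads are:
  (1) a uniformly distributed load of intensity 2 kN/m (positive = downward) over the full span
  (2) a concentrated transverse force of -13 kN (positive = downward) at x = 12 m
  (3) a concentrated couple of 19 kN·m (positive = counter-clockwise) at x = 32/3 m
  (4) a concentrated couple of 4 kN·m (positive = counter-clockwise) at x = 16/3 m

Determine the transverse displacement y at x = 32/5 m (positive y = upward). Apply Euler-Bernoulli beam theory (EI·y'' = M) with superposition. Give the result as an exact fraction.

y(32/5) = -78128/17578125 m

Load 1 — uniform load w=2 kN/m over full span:
  y_1 = -wx²(x²-4Lx+6L²)/(24EI) = -2·(32/5)²·((32/5)²-4·16·(32/5)+6·16²)/(24·200000) = -38912/1953125 m
Load 2 — point force P=-13 kN at a=12 m (b=L-a=4):
  y_2 = -Px²(3a-x)/(6EI)  [x≤a] = -(-13)·(32/5)²·(3·12-(32/5))/(6·200000) = 15392/1171875 m
Load 3 — applied couple M₀=19 kN·m at a=32/3 m (b=L-a=16/3):
  y_3 = M₀x²/(2EI)  [x≤a] = 19·(32/5)²/(2·200000) = 152/78125 m
Load 4 — applied couple M₀=4 kN·m at a=16/3 m (b=L-a=32/3):
  y_4 = M₀a(2x-a)/(2EI)  [x>a] = 4·(16/3)·(2·(32/5)-(16/3))/(2·200000) = 56/140625 m
Superposition: y = Σ y_i = -78128/17578125 m ≈ -0.004445 m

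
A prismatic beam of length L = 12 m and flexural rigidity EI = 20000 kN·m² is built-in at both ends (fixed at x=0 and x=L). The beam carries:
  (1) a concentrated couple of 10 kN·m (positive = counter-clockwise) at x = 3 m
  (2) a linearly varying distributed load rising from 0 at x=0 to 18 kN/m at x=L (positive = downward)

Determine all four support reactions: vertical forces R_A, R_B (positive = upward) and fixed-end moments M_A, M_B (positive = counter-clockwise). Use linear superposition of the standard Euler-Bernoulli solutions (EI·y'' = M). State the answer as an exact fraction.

R_A = 2667/80 kN, M_A = 3381/40 kN·m, R_B = 5973/80 kN, M_B = -5059/40 kN·m

Load 1 — applied couple M₀=10 kN·m at a=3 m (b=L-a=9):
  R_A = 6M₀ab/L³ = 6·10·3·9/12³ = 15/16 kN
  M_A = M₀b(2a-b)/L² = 10·9·(2·3-9)/12² = -15/8 kN·m
  R_B = -6M₀ab/L³ = -6·10·3·9/12³ = -15/16 kN
  M_B = M₀a(2b-a)/L² = 10·3·(2·9-3)/12² = 25/8 kN·m
Load 2 — triangular load w₀=18 kN/m (0→w₀ over full span):
  R_A = 3w₀L/20 = 3·18·12/20 = 162/5 kN
  M_A = w₀L²/30 = 18·12²/30 = 432/5 kN·m
  R_B = 7w₀L/20 = 7·18·12/20 = 378/5 kN
  M_B = -w₀L²/20 = -18·12²/20 = -648/5 kN·m
Superposition: R_A = 2667/80 kN, M_A = 3381/40 kN·m, R_B = 5973/80 kN, M_B = -5059/40 kN·m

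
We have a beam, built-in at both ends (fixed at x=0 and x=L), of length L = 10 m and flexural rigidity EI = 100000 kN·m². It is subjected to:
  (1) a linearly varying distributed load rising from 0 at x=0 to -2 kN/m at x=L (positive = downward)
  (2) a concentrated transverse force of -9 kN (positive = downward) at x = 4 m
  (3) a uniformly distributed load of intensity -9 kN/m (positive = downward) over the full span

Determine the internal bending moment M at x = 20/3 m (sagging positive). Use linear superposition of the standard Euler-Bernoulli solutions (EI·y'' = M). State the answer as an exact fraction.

Load 1 — triangular load w₀=-2 kN/m (0→w₀ over full span):
  M_1 = 3w₀Lx/20 - w₀L²/30 - w₀x³/(6L) = 3·(-2)·10·(20/3)/20 - (-2)·10²/30 - (-2)·(20/3)³/(6·10) = -280/81 kN·m
Load 2 — point force P=-9 kN at a=4 m (b=L-a=6):
  M_2 = Pa²(a+3b)(L-x)/L³ - Pa²b/L²  [x>a] = (-9)·4²·(4+3·6)·(10-(20/3))/10³ - (-9)·4²·6/10² = -48/25 kN·m
Load 3 — uniform load w=-9 kN/m over full span:
  M_3 = wLx/2 - wL²/12 - wx²/2 = (-9)·10·(20/3)/2 - (-9)·10²/12 - (-9)·(20/3)²/2 = -25 kN·m
Superposition: M = Σ M_i = -61513/2025 kN·m ≈ -30.376790 kN·m

M(20/3) = -61513/2025 kN·m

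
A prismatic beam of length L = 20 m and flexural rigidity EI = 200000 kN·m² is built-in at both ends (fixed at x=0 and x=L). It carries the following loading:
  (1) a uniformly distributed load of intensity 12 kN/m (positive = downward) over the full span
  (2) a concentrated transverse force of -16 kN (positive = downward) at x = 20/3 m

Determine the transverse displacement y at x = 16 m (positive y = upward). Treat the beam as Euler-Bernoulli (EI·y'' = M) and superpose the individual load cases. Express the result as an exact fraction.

y(16) = -2408/253125 m

Load 1 — uniform load w=12 kN/m over full span:
  y_1 = -wx²(L-x)²/(24EI) = -12·16²·(20-16)²/(24·200000) = -32/3125 m
Load 2 — point force P=-16 kN at a=20/3 m (b=L-a=40/3):
  y_2 = -Pa²(L-x)²(3bL-(3b+a)(L-x))/(6L³EI)  [x>a] = -(-16)·(20/3)²·(20-16)²·(3·(40/3)·20-(3·(40/3)+(20/3))·(20-16))/(6·20³·200000) = 184/253125 m
Superposition: y = Σ y_i = -2408/253125 m ≈ -0.009513 m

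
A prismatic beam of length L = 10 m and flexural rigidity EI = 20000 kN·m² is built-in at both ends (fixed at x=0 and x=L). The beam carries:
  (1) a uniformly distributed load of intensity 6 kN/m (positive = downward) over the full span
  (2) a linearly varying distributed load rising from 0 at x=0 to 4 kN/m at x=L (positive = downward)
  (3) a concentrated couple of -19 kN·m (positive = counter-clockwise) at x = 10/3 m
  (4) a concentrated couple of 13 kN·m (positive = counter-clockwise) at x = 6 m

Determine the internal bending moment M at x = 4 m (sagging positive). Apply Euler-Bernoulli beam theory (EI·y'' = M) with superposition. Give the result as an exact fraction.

Load 1 — uniform load w=6 kN/m over full span:
  M_1 = wLx/2 - wL²/12 - wx²/2 = 6·10·4/2 - 6·10²/12 - 6·4²/2 = 22 kN·m
Load 2 — triangular load w₀=4 kN/m (0→w₀ over full span):
  M_2 = 3w₀Lx/20 - w₀L²/30 - w₀x³/(6L) = 3·4·10·4/20 - 4·10²/30 - 4·4³/(6·10) = 32/5 kN·m
Load 3 — applied couple M₀=-19 kN·m at a=10/3 m (b=L-a=20/3):
  M_3 = R_Ax - M_A - M₀  [x>a] with R_A=-38/15, M_A=0 = (-38/15)·4 - 0 - (-19) = 133/15 kN·m
Load 4 — applied couple M₀=13 kN·m at a=6 m (b=L-a=4):
  M_4 = R_Ax - M_A  [x≤a] with R_A=234/125, M_A=104/25 = (234/125)·4 - (104/25) = 416/125 kN·m
Superposition: M = Σ M_i = 15223/375 kN·m ≈ 40.594667 kN·m

M(4) = 15223/375 kN·m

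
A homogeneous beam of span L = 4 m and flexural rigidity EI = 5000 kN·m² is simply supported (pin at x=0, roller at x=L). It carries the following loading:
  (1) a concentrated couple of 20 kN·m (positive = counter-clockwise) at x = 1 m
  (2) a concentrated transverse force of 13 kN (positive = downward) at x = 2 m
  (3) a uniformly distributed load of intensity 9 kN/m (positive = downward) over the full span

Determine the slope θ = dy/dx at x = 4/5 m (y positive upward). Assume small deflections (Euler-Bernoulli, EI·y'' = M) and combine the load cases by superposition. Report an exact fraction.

Load 1 — applied couple M₀=20 kN·m at a=1 m (b=L-a=3):
  θ_1 = (M₀x²/(2L)+C₁)/EI  [x≤a] with C₁=M₀(3b²-L²)/(6L)=55/6 = (20·(4/5)²/(2·4)+(55/6))/5000 = 323/150000 rad
Load 2 — point force P=13 kN at a=2 m (b=L-a=2):
  θ_2 = -Pb(L²-b²-3x²)/(6LEI)  [x≤a] = -13·2·(4²-2²-3·(4/5)²)/(6·4·5000) = -273/125000 rad
Load 3 — uniform load w=9 kN/m over full span:
  θ_3 = -w(L³-6Lx²+4x³)/(24EI) = -9·(4³-6·4·(4/5)²+4·(4/5)³)/(24·5000) = -297/78125 rad
Superposition: θ = Σ θ_i = -14371/3750000 rad ≈ -0.003832 rad

θ(4/5) = -14371/3750000 rad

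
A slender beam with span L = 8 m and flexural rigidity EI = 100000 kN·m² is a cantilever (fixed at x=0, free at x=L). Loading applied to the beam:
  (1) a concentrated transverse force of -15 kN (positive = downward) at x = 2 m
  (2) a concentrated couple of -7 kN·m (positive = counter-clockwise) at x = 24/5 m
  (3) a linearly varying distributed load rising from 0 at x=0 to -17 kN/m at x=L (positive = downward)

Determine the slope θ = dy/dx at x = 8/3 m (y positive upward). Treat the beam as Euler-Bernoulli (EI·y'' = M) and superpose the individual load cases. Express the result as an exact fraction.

θ(8/3) = 90049/12150000 rad

Load 1 — point force P=-15 kN at a=2 m (b=L-a=6):
  θ_1 = -Pa²/(2EI)  [x>a] = -(-15)·2²/(2·100000) = 3/10000 rad
Load 2 — applied couple M₀=-7 kN·m at a=24/5 m (b=L-a=16/5):
  θ_2 = M₀x/EI  [x≤a] = (-7)·(8/3)/100000 = -7/37500 rad
Load 3 — triangular load w₀=-17 kN/m (0→w₀ over full span):
  θ_3 = (w₀Lx²/4-w₀L²x/3-w₀x⁴/(24L))/EI = ((-17)·8·(8/3)²/4-(-17)·8²·(8/3)/3-(-17)·(8/3)⁴/(24·8))/100000 = 5542/759375 rad
Superposition: θ = Σ θ_i = 90049/12150000 rad ≈ 0.007411 rad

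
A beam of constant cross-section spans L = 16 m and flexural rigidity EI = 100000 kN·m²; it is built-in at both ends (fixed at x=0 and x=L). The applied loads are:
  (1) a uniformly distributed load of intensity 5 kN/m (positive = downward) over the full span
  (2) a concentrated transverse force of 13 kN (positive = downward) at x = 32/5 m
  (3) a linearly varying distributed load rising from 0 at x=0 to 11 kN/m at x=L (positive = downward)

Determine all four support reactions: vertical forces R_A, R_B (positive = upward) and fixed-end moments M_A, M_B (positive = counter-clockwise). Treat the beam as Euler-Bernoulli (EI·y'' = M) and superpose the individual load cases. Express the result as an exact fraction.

Load 1 — uniform load w=5 kN/m over full span:
  R_A = wL/2 = 5·16/2 = 40 kN
  M_A = wL²/12 = 5·16²/12 = 320/3 kN·m
  R_B = wL/2 = 5·16/2 = 40 kN
  M_B = -wL²/12 = -5·16²/12 = -320/3 kN·m
Load 2 — point force P=13 kN at a=32/5 m (b=L-a=48/5):
  R_A = Pb²(3a+b)/L³ = 13·(48/5)²·(3·(32/5)+(48/5))/16³ = 1053/125 kN
  M_A = Pab²/L² = 13·(32/5)·(48/5)²/16² = 3744/125 kN·m
  R_B = Pa²(a+3b)/L³ = 13·(32/5)²·((32/5)+3·(48/5))/16³ = 572/125 kN
  M_B = -Pa²b/L² = -13·(32/5)²·(48/5)/16² = -2496/125 kN·m
Load 3 — triangular load w₀=11 kN/m (0→w₀ over full span):
  R_A = 3w₀L/20 = 3·11·16/20 = 132/5 kN
  M_A = w₀L²/30 = 11·16²/30 = 1408/15 kN·m
  R_B = 7w₀L/20 = 7·11·16/20 = 308/5 kN
  M_B = -w₀L²/20 = -11·16²/20 = -704/5 kN·m
Superposition: R_A = 9353/125 kN, M_A = 86432/375 kN·m, R_B = 13272/125 kN, M_B = -100288/375 kN·m

R_A = 9353/125 kN, M_A = 86432/375 kN·m, R_B = 13272/125 kN, M_B = -100288/375 kN·m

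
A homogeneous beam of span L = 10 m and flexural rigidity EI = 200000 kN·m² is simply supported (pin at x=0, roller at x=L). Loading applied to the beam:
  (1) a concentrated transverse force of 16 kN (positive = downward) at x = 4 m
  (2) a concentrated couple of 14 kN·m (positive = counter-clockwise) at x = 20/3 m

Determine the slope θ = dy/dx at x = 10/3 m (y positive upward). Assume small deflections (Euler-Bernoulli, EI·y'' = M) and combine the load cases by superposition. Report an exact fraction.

Load 1 — point force P=16 kN at a=4 m (b=L-a=6):
  θ_1 = -Pb(L²-b²-3x²)/(6LEI)  [x≤a] = -16·6·(10²-6²-3·(10/3)²)/(6·10·200000) = -23/93750 rad
Load 2 — applied couple M₀=14 kN·m at a=20/3 m (b=L-a=10/3):
  θ_2 = (M₀x²/(2L)+C₁)/EI  [x≤a] with C₁=M₀(3b²-L²)/(6L)=-140/9 = (14·(10/3)²/(2·10)+(-140/9))/200000 = -7/180000 rad
Superposition: θ = Σ θ_i = -1279/4500000 rad ≈ -0.000284 rad

θ(10/3) = -1279/4500000 rad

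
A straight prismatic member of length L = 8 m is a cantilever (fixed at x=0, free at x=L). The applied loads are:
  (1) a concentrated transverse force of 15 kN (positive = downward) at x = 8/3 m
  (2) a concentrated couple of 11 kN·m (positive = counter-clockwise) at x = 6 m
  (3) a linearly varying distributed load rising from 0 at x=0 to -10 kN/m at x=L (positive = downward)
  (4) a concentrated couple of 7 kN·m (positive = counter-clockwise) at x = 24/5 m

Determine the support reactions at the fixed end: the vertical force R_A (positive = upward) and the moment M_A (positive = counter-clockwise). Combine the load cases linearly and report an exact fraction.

R_A = -25 kN, M_A = -574/3 kN·m

Load 1 — point force P=15 kN at a=8/3 m (b=L-a=16/3):
  R_A = P = 15 kN
  M_A = Pa = 15·(8/3) = 40 kN·m
Load 2 — applied couple M₀=11 kN·m at a=6 m (b=L-a=2):
  R_A = 0 kN
  M_A = -M₀ = -11 kN·m
Load 3 — triangular load w₀=-10 kN/m (0→w₀ over full span):
  R_A = w₀L/2 = (-10)·8/2 = -40 kN
  M_A = w₀L²/3 = (-10)·8²/3 = -640/3 kN·m
Load 4 — applied couple M₀=7 kN·m at a=24/5 m (b=L-a=16/5):
  R_A = 0 kN
  M_A = -M₀ = -7 kN·m
Superposition: R_A = -25 kN, M_A = -574/3 kN·m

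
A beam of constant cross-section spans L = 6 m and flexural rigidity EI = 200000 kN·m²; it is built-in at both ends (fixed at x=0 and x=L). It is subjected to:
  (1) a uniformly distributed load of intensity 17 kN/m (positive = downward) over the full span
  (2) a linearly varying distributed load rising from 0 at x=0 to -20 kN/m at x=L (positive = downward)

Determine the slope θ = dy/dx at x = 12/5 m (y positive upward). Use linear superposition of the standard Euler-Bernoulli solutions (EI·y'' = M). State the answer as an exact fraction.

θ(12/5) = -27/1250000 rad

Load 1 — uniform load w=17 kN/m over full span:
  θ_1 = -wx(L-x)(L-2x)/(12EI) = -17·(12/5)·(6-(12/5))·(6-2·(12/5))/(12·200000) = -459/6250000 rad
Load 2 — triangular load w₀=-20 kN/m (0→w₀ over full span):
  θ_2 = -w₀(2x(L-x)(L-2x)(x+2L)+x²(L-x)²)/(120LEI) = -(-20)·(2·(12/5)·(6-(12/5))·(6-2·(12/5))·((12/5)+2·6)+(12/5)²·(6-(12/5))²)/(120·6·200000) = 81/1562500 rad
Superposition: θ = Σ θ_i = -27/1250000 rad ≈ -0.000022 rad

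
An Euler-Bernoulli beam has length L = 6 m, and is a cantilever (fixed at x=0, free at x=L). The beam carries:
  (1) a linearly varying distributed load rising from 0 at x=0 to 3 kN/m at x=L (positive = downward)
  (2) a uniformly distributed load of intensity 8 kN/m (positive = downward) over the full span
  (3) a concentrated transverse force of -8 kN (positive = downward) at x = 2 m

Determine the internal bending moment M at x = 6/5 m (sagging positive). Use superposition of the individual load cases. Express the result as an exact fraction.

Load 1 — triangular load w₀=3 kN/m (0→w₀ over full span):
  M_1 = w₀Lx/2 - w₀L²/3 - w₀x³/(6L) = 3·6·(6/5)/2 - 3·6²/3 - 3·(6/5)³/(6·6) = -3168/125 kN·m
Load 2 — uniform load w=8 kN/m over full span:
  M_2 = -w(L-x)²/2 = -8·(6-(6/5))²/2 = -2304/25 kN·m
Load 3 — point force P=-8 kN at a=2 m (b=L-a=4):
  M_3 = -P(a-x)  [x≤a] = -(-8)·(2-(6/5)) = 32/5 kN·m
Superposition: M = Σ M_i = -13888/125 kN·m ≈ -111.104000 kN·m

M(6/5) = -13888/125 kN·m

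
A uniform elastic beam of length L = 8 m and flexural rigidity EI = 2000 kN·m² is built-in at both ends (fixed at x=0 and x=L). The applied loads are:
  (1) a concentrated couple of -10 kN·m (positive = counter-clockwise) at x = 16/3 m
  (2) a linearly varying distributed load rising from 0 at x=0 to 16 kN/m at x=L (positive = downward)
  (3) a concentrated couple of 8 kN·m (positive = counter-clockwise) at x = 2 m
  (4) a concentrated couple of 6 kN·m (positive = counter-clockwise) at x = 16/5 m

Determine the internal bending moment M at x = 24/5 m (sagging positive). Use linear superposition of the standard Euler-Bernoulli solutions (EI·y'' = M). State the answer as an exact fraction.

M(24/5) = 693/50 kN·m

Load 1 — applied couple M₀=-10 kN·m at a=16/3 m (b=L-a=8/3):
  M_1 = R_Ax - M_A  [x≤a] with R_A=-5/3, M_A=-10/3 = (-5/3)·(24/5) - (-10/3) = -14/3 kN·m
Load 2 — triangular load w₀=16 kN/m (0→w₀ over full span):
  M_2 = 3w₀Lx/20 - w₀L²/30 - w₀x³/(6L) = 3·16·8·(24/5)/20 - 16·8²/30 - 16·(24/5)³/(6·8) = 7936/375 kN·m
Load 3 — applied couple M₀=8 kN·m at a=2 m (b=L-a=6):
  M_3 = R_Ax - M_A - M₀  [x>a] with R_A=9/8, M_A=-3/2 = (9/8)·(24/5) - (-3/2) - 8 = -11/10 kN·m
Load 4 — applied couple M₀=6 kN·m at a=16/5 m (b=L-a=24/5):
  M_4 = R_Ax - M_A - M₀  [x>a] with R_A=27/25, M_A=18/25 = (27/25)·(24/5) - (18/25) - 6 = -192/125 kN·m
Superposition: M = Σ M_i = 693/50 kN·m ≈ 13.860000 kN·m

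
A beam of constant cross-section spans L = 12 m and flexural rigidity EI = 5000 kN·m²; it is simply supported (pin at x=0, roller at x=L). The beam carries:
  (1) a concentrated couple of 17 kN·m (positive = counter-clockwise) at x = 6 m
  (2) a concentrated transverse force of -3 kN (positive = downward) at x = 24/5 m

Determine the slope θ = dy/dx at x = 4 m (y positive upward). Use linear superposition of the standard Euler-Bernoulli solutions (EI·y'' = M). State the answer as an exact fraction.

θ(4) = 12061/3750000 rad

Load 1 — applied couple M₀=17 kN·m at a=6 m (b=L-a=6):
  θ_1 = (M₀x²/(2L)+C₁)/EI  [x≤a] with C₁=M₀(3b²-L²)/(6L)=-17/2 = (17·4²/(2·12)+(-17/2))/5000 = 17/30000 rad
Load 2 — point force P=-3 kN at a=24/5 m (b=L-a=36/5):
  θ_2 = -Pb(L²-b²-3x²)/(6LEI)  [x≤a] = -(-3)·(36/5)·(12²-(36/5)²-3·4²)/(6·12·5000) = 207/78125 rad
Superposition: θ = Σ θ_i = 12061/3750000 rad ≈ 0.003216 rad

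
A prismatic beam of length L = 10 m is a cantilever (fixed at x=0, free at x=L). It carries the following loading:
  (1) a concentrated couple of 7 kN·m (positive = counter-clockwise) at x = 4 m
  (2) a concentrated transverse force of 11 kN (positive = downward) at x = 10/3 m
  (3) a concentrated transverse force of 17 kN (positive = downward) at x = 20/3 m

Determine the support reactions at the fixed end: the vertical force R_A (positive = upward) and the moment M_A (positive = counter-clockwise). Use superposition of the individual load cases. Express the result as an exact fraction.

R_A = 28 kN, M_A = 143 kN·m

Load 1 — applied couple M₀=7 kN·m at a=4 m (b=L-a=6):
  R_A = 0 kN
  M_A = -M₀ = -7 kN·m
Load 2 — point force P=11 kN at a=10/3 m (b=L-a=20/3):
  R_A = P = 11 kN
  M_A = Pa = 11·(10/3) = 110/3 kN·m
Load 3 — point force P=17 kN at a=20/3 m (b=L-a=10/3):
  R_A = P = 17 kN
  M_A = Pa = 17·(20/3) = 340/3 kN·m
Superposition: R_A = 28 kN, M_A = 143 kN·m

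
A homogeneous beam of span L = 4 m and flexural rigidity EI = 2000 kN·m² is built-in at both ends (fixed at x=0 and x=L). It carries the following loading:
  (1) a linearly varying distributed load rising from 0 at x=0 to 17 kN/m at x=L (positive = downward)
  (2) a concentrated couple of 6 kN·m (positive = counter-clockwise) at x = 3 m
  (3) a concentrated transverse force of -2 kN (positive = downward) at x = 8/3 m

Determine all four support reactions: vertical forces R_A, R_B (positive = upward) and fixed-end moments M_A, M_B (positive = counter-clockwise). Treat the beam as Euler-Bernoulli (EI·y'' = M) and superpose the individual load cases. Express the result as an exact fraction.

Load 1 — triangular load w₀=17 kN/m (0→w₀ over full span):
  R_A = 3w₀L/20 = 3·17·4/20 = 51/5 kN
  M_A = w₀L²/30 = 17·4²/30 = 136/15 kN·m
  R_B = 7w₀L/20 = 7·17·4/20 = 119/5 kN
  M_B = -w₀L²/20 = -17·4²/20 = -68/5 kN·m
Load 2 — applied couple M₀=6 kN·m at a=3 m (b=L-a=1):
  R_A = 6M₀ab/L³ = 6·6·3·1/4³ = 27/16 kN
  M_A = M₀b(2a-b)/L² = 6·1·(2·3-1)/4² = 15/8 kN·m
  R_B = -6M₀ab/L³ = -6·6·3·1/4³ = -27/16 kN
  M_B = M₀a(2b-a)/L² = 6·3·(2·1-3)/4² = -9/8 kN·m
Load 3 — point force P=-2 kN at a=8/3 m (b=L-a=4/3):
  R_A = Pb²(3a+b)/L³ = (-2)·(4/3)²·(3·(8/3)+(4/3))/4³ = -14/27 kN
  M_A = Pab²/L² = (-2)·(8/3)·(4/3)²/4² = -16/27 kN·m
  R_B = Pa²(a+3b)/L³ = (-2)·(8/3)²·((8/3)+3·(4/3))/4³ = -40/27 kN
  M_B = -Pa²b/L² = -(-2)·(8/3)²·(4/3)/4² = 32/27 kN·m
Superposition: R_A = 24557/2160 kN, M_A = 11177/1080 kN·m, R_B = 44563/2160 kN, M_B = -14623/1080 kN·m

R_A = 24557/2160 kN, M_A = 11177/1080 kN·m, R_B = 44563/2160 kN, M_B = -14623/1080 kN·m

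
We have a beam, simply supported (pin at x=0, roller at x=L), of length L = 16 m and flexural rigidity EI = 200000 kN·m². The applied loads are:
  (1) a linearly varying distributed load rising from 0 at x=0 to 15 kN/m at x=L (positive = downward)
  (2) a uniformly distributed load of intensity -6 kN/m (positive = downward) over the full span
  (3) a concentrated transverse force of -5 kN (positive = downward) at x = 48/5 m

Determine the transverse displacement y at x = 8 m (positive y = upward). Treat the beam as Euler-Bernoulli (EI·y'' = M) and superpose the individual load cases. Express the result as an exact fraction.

y(8) = -1028/234375 m

Load 1 — triangular load w₀=15 kN/m (0→w₀ over full span):
  y_1 = -w₀x(7L⁴-10L²x²+3x⁴)/(360LEI) = -15·8·(7·16⁴-10·16²·8²+3·8⁴)/(360·16·200000) = -4/125 m
Load 2 — uniform load w=-6 kN/m over full span:
  y_2 = -wx(L³-2Lx²+x³)/(24EI) = -(-6)·8·(16³-2·16·8²+8³)/(24·200000) = 16/625 m
Load 3 — point force P=-5 kN at a=48/5 m (b=L-a=32/5):
  y_3 = -Pbx(L²-b²-x²)/(6LEI)  [x≤a] = -(-5)·(32/5)·8·(16²-(32/5)²-8²)/(6·16·200000) = 472/234375 m
Superposition: y = Σ y_i = -1028/234375 m ≈ -0.004386 m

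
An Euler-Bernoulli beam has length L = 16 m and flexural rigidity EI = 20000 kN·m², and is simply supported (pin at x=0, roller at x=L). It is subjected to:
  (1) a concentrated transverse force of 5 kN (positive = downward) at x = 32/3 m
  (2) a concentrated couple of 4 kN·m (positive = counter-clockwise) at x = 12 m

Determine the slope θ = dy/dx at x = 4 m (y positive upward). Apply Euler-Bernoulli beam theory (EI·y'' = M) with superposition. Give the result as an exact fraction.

θ(4) = -229/81000 rad

Load 1 — point force P=5 kN at a=32/3 m (b=L-a=16/3):
  θ_1 = -Pb(L²-b²-3x²)/(6LEI)  [x≤a] = -5·(16/3)·(16²-(16/3)²-3·4²)/(6·16·20000) = -101/40500 rad
Load 2 — applied couple M₀=4 kN·m at a=12 m (b=L-a=4):
  θ_2 = (M₀x²/(2L)+C₁)/EI  [x≤a] with C₁=M₀(3b²-L²)/(6L)=-26/3 = (4·4²/(2·16)+(-26/3))/20000 = -1/3000 rad
Superposition: θ = Σ θ_i = -229/81000 rad ≈ -0.002827 rad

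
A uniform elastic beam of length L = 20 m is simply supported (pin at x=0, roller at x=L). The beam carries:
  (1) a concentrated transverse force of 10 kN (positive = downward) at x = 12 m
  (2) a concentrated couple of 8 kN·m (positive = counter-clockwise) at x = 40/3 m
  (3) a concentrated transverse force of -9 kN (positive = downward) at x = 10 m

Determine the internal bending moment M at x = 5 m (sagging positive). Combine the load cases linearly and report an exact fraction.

Load 1 — point force P=10 kN at a=12 m (b=L-a=8):
  M_1 = Pbx/L  [x≤a] = 10·8·5/20 = 20 kN·m
Load 2 — applied couple M₀=8 kN·m at a=40/3 m (b=L-a=20/3):
  M_2 = M₀x/L  [x≤a] = 8·5/20 = 2 kN·m
Load 3 — point force P=-9 kN at a=10 m (b=L-a=10):
  M_3 = Pbx/L  [x≤a] = (-9)·10·5/20 = -45/2 kN·m
Superposition: M = Σ M_i = -1/2 kN·m ≈ -0.500000 kN·m

M(5) = -1/2 kN·m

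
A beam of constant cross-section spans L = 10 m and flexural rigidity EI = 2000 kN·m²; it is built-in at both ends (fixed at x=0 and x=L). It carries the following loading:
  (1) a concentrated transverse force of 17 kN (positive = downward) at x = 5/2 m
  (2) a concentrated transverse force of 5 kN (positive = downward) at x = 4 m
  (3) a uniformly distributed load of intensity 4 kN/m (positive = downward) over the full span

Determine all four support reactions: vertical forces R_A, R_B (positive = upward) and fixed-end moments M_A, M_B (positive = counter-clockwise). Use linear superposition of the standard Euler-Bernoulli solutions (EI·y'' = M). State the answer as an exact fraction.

R_A = 30067/800 kN, M_A = 30931/480 kN·m, R_B = 19533/800 kN, M_B = -22129/480 kN·m

Load 1 — point force P=17 kN at a=5/2 m (b=L-a=15/2):
  R_A = Pb²(3a+b)/L³ = 17·(15/2)²·(3·(5/2)+(15/2))/10³ = 459/32 kN
  M_A = Pab²/L² = 17·(5/2)·(15/2)²/10² = 765/32 kN·m
  R_B = Pa²(a+3b)/L³ = 17·(5/2)²·((5/2)+3·(15/2))/10³ = 85/32 kN
  M_B = -Pa²b/L² = -17·(5/2)²·(15/2)/10² = -255/32 kN·m
Load 2 — point force P=5 kN at a=4 m (b=L-a=6):
  R_A = Pb²(3a+b)/L³ = 5·6²·(3·4+6)/10³ = 81/25 kN
  M_A = Pab²/L² = 5·4·6²/10² = 36/5 kN·m
  R_B = Pa²(a+3b)/L³ = 5·4²·(4+3·6)/10³ = 44/25 kN
  M_B = -Pa²b/L² = -5·4²·6/10² = -24/5 kN·m
Load 3 — uniform load w=4 kN/m over full span:
  R_A = wL/2 = 4·10/2 = 20 kN
  M_A = wL²/12 = 4·10²/12 = 100/3 kN·m
  R_B = wL/2 = 4·10/2 = 20 kN
  M_B = -wL²/12 = -4·10²/12 = -100/3 kN·m
Superposition: R_A = 30067/800 kN, M_A = 30931/480 kN·m, R_B = 19533/800 kN, M_B = -22129/480 kN·m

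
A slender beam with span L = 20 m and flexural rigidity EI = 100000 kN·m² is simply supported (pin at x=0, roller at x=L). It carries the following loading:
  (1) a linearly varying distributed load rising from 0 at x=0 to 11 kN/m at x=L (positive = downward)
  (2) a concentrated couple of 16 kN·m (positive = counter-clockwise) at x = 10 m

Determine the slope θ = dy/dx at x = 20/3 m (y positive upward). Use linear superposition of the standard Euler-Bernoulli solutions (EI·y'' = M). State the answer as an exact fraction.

θ(20/3) = -5693/607500 rad

Load 1 — triangular load w₀=11 kN/m (0→w₀ over full span):
  θ_1 = -w₀(7L⁴-30L²x²+15x⁴)/(360LEI) = -11·(7·20⁴-30·20²·(20/3)²+15·(20/3)⁴)/(360·20·100000) = -286/30375 rad
Load 2 — applied couple M₀=16 kN·m at a=10 m (b=L-a=10):
  θ_2 = (M₀x²/(2L)+C₁)/EI  [x≤a] with C₁=M₀(3b²-L²)/(6L)=-40/3 = (16·(20/3)²/(2·20)+(-40/3))/100000 = 1/22500 rad
Superposition: θ = Σ θ_i = -5693/607500 rad ≈ -0.009371 rad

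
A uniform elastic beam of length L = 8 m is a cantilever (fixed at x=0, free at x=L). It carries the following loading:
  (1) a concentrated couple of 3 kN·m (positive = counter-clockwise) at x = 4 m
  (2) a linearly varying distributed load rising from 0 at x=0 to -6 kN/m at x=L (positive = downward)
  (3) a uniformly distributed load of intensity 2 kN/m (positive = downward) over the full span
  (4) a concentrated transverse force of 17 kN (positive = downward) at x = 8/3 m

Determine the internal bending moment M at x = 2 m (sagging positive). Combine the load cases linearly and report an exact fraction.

M(2) = 110/3 kN·m

Load 1 — applied couple M₀=3 kN·m at a=4 m (b=L-a=4):
  M_1 = M₀  [x≤a] = 3 = 3 kN·m
Load 2 — triangular load w₀=-6 kN/m (0→w₀ over full span):
  M_2 = w₀Lx/2 - w₀L²/3 - w₀x³/(6L) = (-6)·8·2/2 - (-6)·8²/3 - (-6)·2³/(6·8) = 81 kN·m
Load 3 — uniform load w=2 kN/m over full span:
  M_3 = -w(L-x)²/2 = -2·(8-2)²/2 = -36 kN·m
Load 4 — point force P=17 kN at a=8/3 m (b=L-a=16/3):
  M_4 = -P(a-x)  [x≤a] = -17·((8/3)-2) = -34/3 kN·m
Superposition: M = Σ M_i = 110/3 kN·m ≈ 36.666667 kN·m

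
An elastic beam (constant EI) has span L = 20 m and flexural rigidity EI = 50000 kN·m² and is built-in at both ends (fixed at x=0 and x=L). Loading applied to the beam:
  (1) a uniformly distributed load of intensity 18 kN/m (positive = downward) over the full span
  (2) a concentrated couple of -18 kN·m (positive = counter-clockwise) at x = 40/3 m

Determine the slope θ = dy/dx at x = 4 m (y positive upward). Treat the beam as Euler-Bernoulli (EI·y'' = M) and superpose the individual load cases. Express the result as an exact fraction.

θ(4) = -711/31250 rad

Load 1 — uniform load w=18 kN/m over full span:
  θ_1 = -wx(L-x)(L-2x)/(12EI) = -18·4·(20-4)·(20-2·4)/(12·50000) = -72/3125 rad
Load 2 — applied couple M₀=-18 kN·m at a=40/3 m (b=L-a=20/3):
  θ_2 = (R_Ax²/2 - M_Ax)/EI  [x≤a] with R_A=-6/5, M_A=-6 = ((-6/5)·4²/2 - (-6)·4)/50000 = 9/31250 rad
Superposition: θ = Σ θ_i = -711/31250 rad ≈ -0.022752 rad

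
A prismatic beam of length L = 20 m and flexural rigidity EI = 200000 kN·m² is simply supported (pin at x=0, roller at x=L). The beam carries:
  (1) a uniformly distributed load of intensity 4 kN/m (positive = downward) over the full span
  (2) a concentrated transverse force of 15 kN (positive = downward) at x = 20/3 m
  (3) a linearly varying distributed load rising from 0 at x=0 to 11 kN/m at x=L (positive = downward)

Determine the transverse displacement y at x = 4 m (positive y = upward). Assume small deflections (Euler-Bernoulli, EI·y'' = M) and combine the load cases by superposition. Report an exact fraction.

Load 1 — uniform load w=4 kN/m over full span:
  y_1 = -wx(L³-2Lx²+x³)/(24EI) = -4·4·(20³-2·20·4²+4³)/(24·200000) = -232/9375 m
Load 2 — point force P=15 kN at a=20/3 m (b=L-a=40/3):
  y_2 = -Pbx(L²-b²-x²)/(6LEI)  [x≤a] = -15·(40/3)·4·(20²-(40/3)²-4²)/(6·20·200000) = -116/16875 m
Load 3 — triangular load w₀=11 kN/m (0→w₀ over full span):
  y_3 = -w₀x(7L⁴-10L²x²+3x⁴)/(360LEI) = -11·4·(7·20⁴-10·20²·4²+3·4⁴)/(360·20·200000) = -7568/234375 m
Superposition: y = Σ y_i = -134812/2109375 m ≈ -0.063911 m

y(4) = -134812/2109375 m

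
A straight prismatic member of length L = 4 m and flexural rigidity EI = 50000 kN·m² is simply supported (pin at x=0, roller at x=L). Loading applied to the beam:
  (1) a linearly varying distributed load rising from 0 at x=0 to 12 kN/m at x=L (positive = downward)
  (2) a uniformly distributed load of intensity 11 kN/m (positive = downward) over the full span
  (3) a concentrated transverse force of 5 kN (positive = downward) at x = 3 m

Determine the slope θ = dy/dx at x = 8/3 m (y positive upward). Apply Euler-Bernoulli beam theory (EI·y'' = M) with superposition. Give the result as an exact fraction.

Load 1 — triangular load w₀=12 kN/m (0→w₀ over full span):
  θ_1 = -w₀(7L⁴-30L²x²+15x⁴)/(360LEI) = -12·(7·4⁴-30·4²·(8/3)²+15·(8/3)⁴)/(360·4·50000) = 182/1265625 rad
Load 2 — uniform load w=11 kN/m over full span:
  θ_2 = -w(L³-6Lx²+4x³)/(24EI) = -11·(4³-6·4·(8/3)²+4·(8/3)³)/(24·50000) = 143/506250 rad
Load 3 — point force P=5 kN at a=3 m (b=L-a=1):
  θ_3 = -Pb(L²-b²-3x²)/(6LEI)  [x≤a] = -5·1·(4²-1²-3·(8/3)²)/(6·4·50000) = 19/720000 rad
Superposition: θ = Σ θ_i = 73331/162000000 rad ≈ 0.000453 rad

θ(8/3) = 73331/162000000 rad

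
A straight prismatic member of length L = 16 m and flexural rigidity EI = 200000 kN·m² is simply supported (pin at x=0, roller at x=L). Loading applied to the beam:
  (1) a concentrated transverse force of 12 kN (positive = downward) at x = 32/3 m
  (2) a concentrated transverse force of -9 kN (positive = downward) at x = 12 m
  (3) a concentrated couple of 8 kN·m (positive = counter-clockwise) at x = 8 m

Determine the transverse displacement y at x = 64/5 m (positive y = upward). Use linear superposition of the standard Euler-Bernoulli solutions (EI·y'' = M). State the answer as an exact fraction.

Load 1 — point force P=12 kN at a=32/3 m (b=L-a=16/3):
  y_1 = -Pa(L-x)(2Lx-a²-x²)/(6LEI)  [x>a] = -12·(32/3)·(16-(64/5))·(2·16·(64/5)-(32/3)²-(64/5)²)/(6·16·200000) = -29696/10546875 m
Load 2 — point force P=-9 kN at a=12 m (b=L-a=4):
  y_2 = -Pa(L-x)(2Lx-a²-x²)/(6LEI)  [x>a] = -(-9)·12·(16-(64/5))·(2·16·(64/5)-12²-(64/5)²)/(6·16·200000) = 1431/781250 m
Load 3 — applied couple M₀=8 kN·m at a=8 m (b=L-a=8):
  y_3 = (M₀x³/(6L)-M₀(x-a)²/2+C₁x)/EI  [x>a] with C₁=M₀(3b²-L²)/(6L)=-16/3 = (8·(64/5)³/(6·16)-8·((64/5)-8)²/2+(-16/3)·(64/5))/200000 = 28/390625 m
Superposition: y = Σ y_i = -19243/21093750 m ≈ -0.000912 m

y(64/5) = -19243/21093750 m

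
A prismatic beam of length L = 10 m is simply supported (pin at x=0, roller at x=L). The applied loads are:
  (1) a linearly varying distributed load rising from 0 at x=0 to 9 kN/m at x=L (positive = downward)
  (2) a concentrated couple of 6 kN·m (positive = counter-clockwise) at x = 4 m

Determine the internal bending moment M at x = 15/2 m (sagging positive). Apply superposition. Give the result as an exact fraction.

M(15/2) = 1527/32 kN·m

Load 1 — triangular load w₀=9 kN/m (0→w₀ over full span):
  M_1 = w₀Lx/6 - w₀x³/(6L) = 9·10·(15/2)/6 - 9·(15/2)³/(6·10) = 1575/32 kN·m
Load 2 — applied couple M₀=6 kN·m at a=4 m (b=L-a=6):
  M_2 = M₀x/L - M₀  [x>a] = 6·(15/2)/10 - 6 = -3/2 kN·m
Superposition: M = Σ M_i = 1527/32 kN·m ≈ 47.718750 kN·m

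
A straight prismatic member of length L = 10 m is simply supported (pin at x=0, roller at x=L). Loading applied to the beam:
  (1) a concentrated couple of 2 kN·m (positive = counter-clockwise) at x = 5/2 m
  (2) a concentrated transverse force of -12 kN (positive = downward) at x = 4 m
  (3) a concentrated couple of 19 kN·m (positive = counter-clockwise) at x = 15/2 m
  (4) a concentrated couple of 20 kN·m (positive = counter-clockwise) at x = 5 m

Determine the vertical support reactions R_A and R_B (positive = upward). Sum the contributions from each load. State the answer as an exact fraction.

Load 1 — applied couple M₀=2 kN·m at a=5/2 m (b=L-a=15/2):
  R_A = M₀/L = 2/10 = 1/5 kN
  R_B = -M₀/L = -2/10 = -1/5 kN
Load 2 — point force P=-12 kN at a=4 m (b=L-a=6):
  R_A = Pb/L = (-12)·6/10 = -36/5 kN
  R_B = Pa/L = (-12)·4/10 = -24/5 kN
Load 3 — applied couple M₀=19 kN·m at a=15/2 m (b=L-a=5/2):
  R_A = M₀/L = 19/10 kN
  R_B = -M₀/L = -19/10 kN
Load 4 — applied couple M₀=20 kN·m at a=5 m (b=L-a=5):
  R_A = M₀/L = 20/10 = 2 kN
  R_B = -M₀/L = -20/10 = -2 kN
Superposition: R_A = -31/10 kN, R_B = -89/10 kN

R_A = -31/10 kN, R_B = -89/10 kN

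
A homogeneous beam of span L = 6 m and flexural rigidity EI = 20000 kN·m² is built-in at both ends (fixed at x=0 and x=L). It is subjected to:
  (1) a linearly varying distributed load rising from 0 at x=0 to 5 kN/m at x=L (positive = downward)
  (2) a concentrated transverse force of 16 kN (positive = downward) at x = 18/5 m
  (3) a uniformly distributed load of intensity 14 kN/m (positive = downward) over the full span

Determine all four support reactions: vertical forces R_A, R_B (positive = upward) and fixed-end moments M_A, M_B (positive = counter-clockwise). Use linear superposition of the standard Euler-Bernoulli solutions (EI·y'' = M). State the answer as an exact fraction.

Load 1 — triangular load w₀=5 kN/m (0→w₀ over full span):
  R_A = 3w₀L/20 = 3·5·6/20 = 9/2 kN
  M_A = w₀L²/30 = 5·6²/30 = 6 kN·m
  R_B = 7w₀L/20 = 7·5·6/20 = 21/2 kN
  M_B = -w₀L²/20 = -5·6²/20 = -9 kN·m
Load 2 — point force P=16 kN at a=18/5 m (b=L-a=12/5):
  R_A = Pb²(3a+b)/L³ = 16·(12/5)²·(3·(18/5)+(12/5))/6³ = 704/125 kN
  M_A = Pab²/L² = 16·(18/5)·(12/5)²/6² = 1152/125 kN·m
  R_B = Pa²(a+3b)/L³ = 16·(18/5)²·((18/5)+3·(12/5))/6³ = 1296/125 kN
  M_B = -Pa²b/L² = -16·(18/5)²·(12/5)/6² = -1728/125 kN·m
Load 3 — uniform load w=14 kN/m over full span:
  R_A = wL/2 = 14·6/2 = 42 kN
  M_A = wL²/12 = 14·6²/12 = 42 kN·m
  R_B = wL/2 = 14·6/2 = 42 kN
  M_B = -wL²/12 = -14·6²/12 = -42 kN·m
Superposition: R_A = 13033/250 kN, M_A = 7152/125 kN·m, R_B = 15717/250 kN, M_B = -8103/125 kN·m

R_A = 13033/250 kN, M_A = 7152/125 kN·m, R_B = 15717/250 kN, M_B = -8103/125 kN·m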